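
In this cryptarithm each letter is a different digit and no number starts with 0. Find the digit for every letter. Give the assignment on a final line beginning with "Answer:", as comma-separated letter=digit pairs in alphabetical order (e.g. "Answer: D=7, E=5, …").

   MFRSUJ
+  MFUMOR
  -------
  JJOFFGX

Step 1. [col 1: J + R ≡ X (mod 10)] column 1 (J + R ≡ X (mod 10), carry-in 0) doesn't pin J yet; pick J=1 and continue. So J=1.
Step 2. [col 1: J + R ≡ X (mod 10)] column 1 (J + R ≡ X (mod 10), carry-in 0) doesn't pin R yet; pick R=7 and continue. So R=7.
Step 3. [col 1: J + R ≡ X (mod 10)] column 1 reads J+R+carry(0)=X with J=1, R=7; with digits 1,7 already taken and all letters distinct, the only value for X is 8, so X=8.
Step 4. [col 2: U + O ≡ G (mod 10)] several values work for O in column 2 (U + O ≡ G (mod 10), carry-in 0); try O=3. So O=3.
Step 5. [col 2: U + O ≡ G (mod 10)] U=9 is one option consistent with column 2 (U + O ≡ G (mod 10), carry-in 0) — take it, so U=9.
Step 6. [col 2: U + O ≡ G (mod 10)] from column 2 (U=9, O=3, carry-in 0, digits 1,3,7,8,9 already taken and all letters distinct): G must equal 2, so G=2.
Step 7. [col 3: S + M ≡ F (mod 10)] no forcing yet in column 3 (carry-in 1); S=0 is free and consistent — try it ⇒ S=0.
Step 8. [col 3: S + M ≡ F (mod 10)] column 3 (S + M ≡ F (mod 10), carry-in 1) doesn't pin F yet; pick F=6 and continue ⇒ F=6.
Step 9. [col 3: S + M ≡ F (mod 10)] column 3 reads S+M+carry(1)=F with S=0, F=6; with digits 0,1,2,3,6,7,8,9 already taken and all letters distinct, the only value for M is 5, so M=5.

Answer: F=6, G=2, J=1, M=5, O=3, R=7, S=0, U=9, X=8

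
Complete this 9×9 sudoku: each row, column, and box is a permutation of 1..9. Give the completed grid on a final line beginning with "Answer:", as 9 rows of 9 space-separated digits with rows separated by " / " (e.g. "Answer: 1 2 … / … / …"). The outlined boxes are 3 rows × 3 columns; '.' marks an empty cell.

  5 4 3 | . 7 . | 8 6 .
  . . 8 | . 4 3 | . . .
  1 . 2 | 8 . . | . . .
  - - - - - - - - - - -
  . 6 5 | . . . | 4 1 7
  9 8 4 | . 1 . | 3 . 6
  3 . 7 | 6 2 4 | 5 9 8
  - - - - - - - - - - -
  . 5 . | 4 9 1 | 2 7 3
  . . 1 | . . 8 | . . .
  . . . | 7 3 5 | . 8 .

Step 1. [r9c3∈{6,9}] r9c3 is the only open cell in col 3 admitting 9 ⇒ r9c3=9.
Step 2. [r1c6∈{2,9}] r1c6 is the only open cell in col 6 admitting 2. So r1c6=2.
Step 3. [r3c5∈{5,6}] in col 5, 5 fits only at r3c5. So r3c5=5.
Step 4. [r2c9∈{1,2,5,9}] col 9 places 2 nowhere but r2c9, so r2c9=2.
Step 5. [r2c1∈{6,7}] row 2 places 6 nowhere but r2c1 ⇒ r2c1=6.
Step 6. [r9c2∈{2}] only 2 remains possible at r9c2 ⇒ r9c2=2.
Step 7. [r8c9∈{4,5,9}] r8c9 is the only open cell in col 9 admitting 5, so r8c9=5.
Step 8. [r8c8∈{4}] only 4 remains possible at r8c8 ⇒ r8c8=4.
Step 9. [r8c7∈{6,9}] row 8 places 9 nowhere but r8c7, so r8c7=9.
Step 10. [r9c9∈{1}] r9c9 has the single candidate 1 ⇒ r9c9=1.
Step 11. [r1c4∈{1,9}] r1c4 is the only open cell in row 1 admitting 1 ⇒ r1c4=1.
Step 12. [r2c4∈{9}] nothing but 9 survives at r2c4 ⇒ r2c4=9.
Step 13. [r2c2∈{7}] r2c2 has the single candidate 7. So r2c2=7.
Step 14. [r3c9∈{4,9}] r3c9 is the only open cell in row 3 admitting 4. So r3c9=4.
Step 15. [r3c2∈{9}] nothing but 9 survives at r3c2. So r3c2=9.
Step 16. [r3c7∈{7}] nothing but 7 survives at r3c7. So r3c7=7.
Step 17. [r6c2∈{1}] r6c2's peers cover all but 1 ⇒ r6c2=1.
Step 18. [r8c5∈{6}] r8c5's peers cover all but 6. So r8c5=6.
Step 19. [r2c7∈{1}] only 1 remains possible at r2c7, so r2c7=1.
Step 20. [r9c7∈{6}] r9c7 is down to just 6, so r9c7=6.
Step 21. [r9c1∈{4}] only 4 remains possible at r9c1, so r9c1=4.
Step 22. [r4c5∈{8}] r4c5 has the single candidate 8. So r4c5=8.
Step 23. [r4c4∈{3}] r4c4 is down to just 3 ⇒ r4c4=3.
Step 24. [r7c1∈{8}] nothing but 8 survives at r7c1. So r7c1=8.
Step 25. [r3c6∈{6}] nothing but 6 survives at r3c6 ⇒ r3c6=6.
Step 26. [r1c9∈{9}] r1c9 is down to just 9 ⇒ r1c9=9.
Step 27. [r4c1∈{2}] nothing but 2 survives at r4c1 ⇒ r4c1=2.
Step 28. [r5c8∈{2}] nothing but 2 survives at r5c8. So r5c8=2.
Step 29. [r4c6∈{9}] r4c6 is down to just 9, so r4c6=9.
Step 30. [r2c8∈{5}] r2c8's peers cover all but 5, so r2c8=5.
Step 31. [r8c4∈{2}] r8c4 has the single candidate 2, so r8c4=2.
Step 32. [r8c1∈{7}] r8c1's peers cover all but 7, so r8c1=7.
Step 33. [r7c3∈{6}] only 6 remains possible at r7c3. So r7c3=6.
Step 34. [r5c6∈{7}] r5c6 has the single candidate 7 ⇒ r5c6=7.
Step 35. [r5c4∈{5}] r5c4 has the single candidate 5. So r5c4=5.
Step 36. [r8c2∈{3}] r8c2's peers cover all but 3. So r8c2=3.
Step 37. [r3c8∈{3}] only 3 remains possible at r3c8, so r3c8=3.

Answer: 5 4 3 1 7 2 8 6 9 / 6 7 8 9 4 3 1 5 2 / 1 9 2 8 5 6 7 3 4 / 2 6 5 3 8 9 4 1 7 / 9 8 4 5 1 7 3 2 6 / 3 1 7 6 2 4 5 9 8 / 8 5 6 4 9 1 2 7 3 / 7 3 1 2 6 8 9 4 5 / 4 2 9 7 3 5 6 8 1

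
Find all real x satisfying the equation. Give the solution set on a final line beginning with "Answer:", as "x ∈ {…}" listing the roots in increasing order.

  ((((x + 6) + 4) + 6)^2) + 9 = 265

Step 1. [((((x + 6) + 4) + 6)^2) + 9 = 265] subtract 9: x sits inside (… + 9). So sub: (((x + 6) + 4) + 6)^2 = 256.
Step 2. [(((x + 6) + 4) + 6)^2 = 256] 256 ≥ 0, LHS is (·)² — take ±√. So sqrt: ((x + 6) + 4) + 6 = 16 or -16.
Step 3. [((x + 6) + 4) + 6 = 16 or -16] peel the +6: subtract 6 from each side ⇒ sub: (x + 6) + 4 = 10 or -22.
Step 4. [(x + 6) + 4 = 10 or -22] subtract 4: x sits inside (… + 4). So sub: x + 6 = 6 or -26.
Step 5. [x + 6 = 6 or -26] the outer +6 inverts by subtracting 6. So sub: x = 0 or -32.

Answer: x ∈ {-32, 0}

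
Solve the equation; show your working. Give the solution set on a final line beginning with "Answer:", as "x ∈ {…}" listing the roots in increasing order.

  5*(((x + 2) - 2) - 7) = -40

Step 1. [5*(((x + 2) - 2) - 7) = -40] 5 out front; divide by 5 ⇒ div: ((x + 2) - 2) - 7 = -8.
Step 2. [((x + 2) - 2) - 7 = -8] 7 comes off first (add 7). So sub: (x + 2) - 2 = -1.
Step 3. [(x + 2) - 2 = -1] -2 is outermost — add 2 both sides. So sub: x + 2 = 1.
Step 4. [x + 2 = 1] +2 is outermost — subtract 2 both sides. So sub: x = -1.

Answer: x ∈ {-1}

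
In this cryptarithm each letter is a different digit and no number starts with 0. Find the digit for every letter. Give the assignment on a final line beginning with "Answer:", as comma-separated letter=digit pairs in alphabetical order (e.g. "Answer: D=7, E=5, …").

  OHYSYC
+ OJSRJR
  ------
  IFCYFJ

Step 1. [col 1: C + R ≡ J (mod 10)] no forcing yet in column 1 (carry-in 0); R=1 is free and consistent — try it, so R=1.
Step 2. [col 1: C + R ≡ J (mod 10)] several values work for C in column 1 (C + R ≡ J (mod 10), carry-in 0); try C=2, so C=2.
Step 3. [col 1: C + R ≡ J (mod 10)] in column 1 we have C+R≡J with carry-in 0; given C=2, R=1 and digits 1,2 already taken and all letters distinct, that pins J to 3, so J=3.
Step 4. [col 2: Y + J ≡ F (mod 10)] column 2 (Y + J ≡ F (mod 10), carry-in 0) doesn't pin Y yet; pick Y=7 and continue. So Y=7.
Step 5. [col 2: Y + J ≡ F (mod 10)] column 2 reads Y+J+carry(0)=F with Y=7, J=3; with digits 1,2,3,7 already taken and all letters distinct, the only value for F is 0. So F=0.
Step 6. [col 3: S + R ≡ Y (mod 10)] from column 3 (R=1, Y=7, carry-in 1, digits 0,1,2,3,7 already taken and all letters distinct): S must equal 5, so S=5.
Step 7. [col 5: H + J ≡ F (mod 10)] column 5 reads H+J+carry(1)=F with J=3, F=0; with digits 0,1,2,3,5,7 already taken and all letters distinct, the only value for H is 6 ⇒ H=6.
Step 8. [col 6: O + O ≡ I (mod 10)] from column 6 (nothing yet, carry-in 1, digits 0,1,2,3,5,6,7 already taken and all letters distinct): I must equal 9. So I=9.
Step 9. [col 6: O + O ≡ I (mod 10)] column 6 reads O+O+carry(1)=I with I=9; with digits 0,1,2,3,5,6,7,9 already taken and all letters distinct, the only value for O is 4 ⇒ O=4.

Answer: C=2, F=0, H=6, I=9, J=3, O=4, R=1, S=5, Y=7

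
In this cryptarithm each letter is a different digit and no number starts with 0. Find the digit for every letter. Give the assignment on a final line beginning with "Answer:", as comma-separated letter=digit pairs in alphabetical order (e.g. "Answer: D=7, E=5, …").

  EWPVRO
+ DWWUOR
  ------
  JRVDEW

Step 1. [col 1: O + R ≡ W (mod 10)] several values work for W in column 1 (O + R ≡ W (mod 10), carry-in 0); try W=1. So W=1.
Step 2. [col 1: O + R ≡ W (mod 10)] several values work for O in column 1 (O + R ≡ W (mod 10), carry-in 0); try O=8, so O=8.
Step 3. [col 1: O + R ≡ W (mod 10)] column 1: given O=8, W=1, carry-in 0, and digits 1,8 already taken and all letters distinct, O+R≡W (mod 10) forces R=3, so R=3.
Step 4. [col 2: R + O ≡ E (mod 10)] column 2 reads R+O+carry(1)=E with R=3, O=8; with digits 1,3,8 already taken and all letters distinct, the only value for E is 2 ⇒ E=2.
Step 5. [col 3: V + U ≡ D (mod 10)] several values work for D in column 3 (V + U ≡ D (mod 10), carry-in 1); try D=5, so D=5.
Step 6. [col 3: V + U ≡ D (mod 10)] column 3 (V + U ≡ D (mod 10), carry-in 1) doesn't pin U yet; pick U=4 and continue. So U=4.
Step 7. [col 3: V + U ≡ D (mod 10)] from column 3 (U=4, D=5, carry-in 1, digits 1,2,3,4,5,8 already taken and all letters distinct): V must equal 0, so V=0.
Step 8. [col 4: P + W ≡ V (mod 10)] column 4: given W=1, V=0, carry-in 0, and digits 0,1,2,3,4,5,8 already taken and all letters distinct, P+W≡V (mod 10) forces P=9, so P=9.
Step 9. [col 6: E + D ≡ J (mod 10)] in column 6 we have E+D≡J with carry-in 0; given E=2, D=5 and digits 0,1,2,3,4,5,8,9 already taken and all letters distinct, that pins J to 7. So J=7.

Answer: D=5, E=2, J=7, O=8, P=9, R=3, U=4, V=0, W=1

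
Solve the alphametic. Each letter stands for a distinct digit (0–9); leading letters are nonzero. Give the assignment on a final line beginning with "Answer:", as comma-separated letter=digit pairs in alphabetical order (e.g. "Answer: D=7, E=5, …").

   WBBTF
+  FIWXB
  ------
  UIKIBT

Step 1. [col 1: F + B ≡ T (mod 10)] column 1 (F + B ≡ T (mod 10), carry-in 0) doesn't pin B yet; pick B=8 and continue, so B=8.
Step 2. [U] adding two 5-digit numbers gives at most 5+1 digits, and here it does — U is that final carry and must be 1 ⇒ U=1.
Step 3. [col 1: F + B ≡ T (mod 10)] F=7 is one option consistent with column 1 (F + B ≡ T (mod 10), carry-in 0) — take it. So F=7.
Step 4. [col 1: F + B ≡ T (mod 10)] column 1 reads F+B+carry(0)=T with F=7, B=8; with digits 1,7,8 already taken and all letters distinct, the only value for T is 5. So T=5.
Step 5. [col 2: T + X ≡ B (mod 10)] column 2 reads T+X+carry(1)=B with T=5, B=8; with digits 1,5,7,8 already taken and all letters distinct, the only value for X is 2. So X=2.
Step 6. [col 3: B + W ≡ I (mod 10)] column 3: given B=8, carry-in 0, and digits 1,2,5,7,8 already taken and all letters distinct, B+W≡I (mod 10) forces W=6 ⇒ W=6.
Step 7. [col 3: B + W ≡ I (mod 10)] column 3 reads B+W+carry(0)=I with B=8, W=6; with digits 1,2,5,6,7,8 already taken and all letters distinct, the only value for I is 4. So I=4.
Step 8. [col 4: B + I ≡ K (mod 10)] from column 4 (B=8, I=4, carry-in 1, digits 1,2,4,5,6,7,8 already taken and all letters distinct): K must equal 3. So K=3.

Answer: B=8, F=7, I=4, K=3, T=5, U=1, W=6, X=2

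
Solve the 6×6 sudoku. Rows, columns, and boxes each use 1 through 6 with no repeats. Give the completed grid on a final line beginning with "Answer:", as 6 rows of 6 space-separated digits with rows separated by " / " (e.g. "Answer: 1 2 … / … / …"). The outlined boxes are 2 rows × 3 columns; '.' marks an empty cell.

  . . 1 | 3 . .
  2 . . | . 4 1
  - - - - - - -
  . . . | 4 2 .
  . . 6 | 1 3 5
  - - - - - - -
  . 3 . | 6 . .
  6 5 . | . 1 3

Step 1. [r3c1∈{1,3,5}] 3 has one home in col 1: r3c1. So r3c1=3.
Step 2. [r6c3∈{2,4}] in row 6, 4 fits only at r6c3, so r6c3=4.
Step 3. [r1c1∈{4,5}] col 1 places 5 nowhere but r1c1 ⇒ r1c1=5.
Step 4. [r1c5∈{6}] r1c5 is down to just 6. So r1c5=6.
Step 5. [r1c2∈{4}] only 4 remains possible at r1c2 ⇒ r1c2=4.
Step 6. [r6c4∈{2}] r6c4 has the single candidate 2. So r6c4=2.
Step 7. [r4c2∈{2}] r4c2 has the single candidate 2 ⇒ r4c2=2.
Step 8. [r3c6∈{6}] only 6 remains possible at r3c6, so r3c6=6.
Step 9. [r1c6∈{2}] r1c6's peers cover all but 2. So r1c6=2.
Step 10. [r4c1∈{4}] r4c1 is down to just 4 ⇒ r4c1=4.
Step 11. [r2c4∈{5}] r2c4's peers cover all but 5. So r2c4=5.
Step 12. [r2c3∈{3}] r2c3 is down to just 3 ⇒ r2c3=3.
Step 13. [r5c5∈{5}] only 5 remains possible at r5c5, so r5c5=5.
Step 14. [r5c3∈{2}] r5c3's peers cover all but 2. So r5c3=2.
Step 15. [r3c2∈{1}] only 1 remains possible at r3c2. So r3c2=1.
Step 16. [r5c1∈{1}] r5c1's peers cover all but 1, so r5c1=1.
Step 17. [r2c2∈{6}] r2c2 is down to just 6 ⇒ r2c2=6.
Step 18. [r5c6∈{4}] r5c6's peers cover all but 4 ⇒ r5c6=4.
Step 19. [r3c3∈{5}] r3c3 is down to just 5, so r3c3=5.

Answer: 5 4 1 3 6 2 / 2 6 3 5 4 1 / 3 1 5 4 2 6 / 4 2 6 1 3 5 / 1 3 2 6 5 4 / 6 5 4 2 1 3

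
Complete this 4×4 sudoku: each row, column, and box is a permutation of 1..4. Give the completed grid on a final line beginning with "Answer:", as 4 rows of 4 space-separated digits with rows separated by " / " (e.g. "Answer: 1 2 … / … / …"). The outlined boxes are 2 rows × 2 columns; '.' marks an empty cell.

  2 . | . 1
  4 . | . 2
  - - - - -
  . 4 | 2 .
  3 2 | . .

Step 1. [r1c3∈{3,4}] r1c3 is the only open cell in row 1 admitting 4. So r1c3=4.
Step 2. [r2c2∈{1,3}] 1 has one home in row 2: r2c2 ⇒ r2c2=1.
Step 3. [r4c4∈{4}] r4c4's peers cover all but 4. So r4c4=4.
Step 4. [r3c1∈{1}] r3c1 has the single candidate 1, so r3c1=1.
Step 5. [r1c2∈{3}] nothing but 3 survives at r1c2, so r1c2=3.
Step 6. [r3c4∈{3}] r3c4 is down to just 3, so r3c4=3.
Step 7. [r4c3∈{1}] r4c3 has the single candidate 1, so r4c3=1.
Step 8. [r2c3∈{3}] nothing but 3 survives at r2c3 ⇒ r2c3=3.

Answer: 2 3 4 1 / 4 1 3 2 / 1 4 2 3 / 3 2 1 4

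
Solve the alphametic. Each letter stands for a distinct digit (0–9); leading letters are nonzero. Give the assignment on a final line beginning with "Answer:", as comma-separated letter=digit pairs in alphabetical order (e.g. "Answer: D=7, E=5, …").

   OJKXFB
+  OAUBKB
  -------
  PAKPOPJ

Step 1. [col 1: B + B ≡ J (mod 10)] B=5 is one option consistent with column 1 (B + B ≡ J (mod 10), carry-in 0) — take it ⇒ B=5.
Step 2. [col 1: B + B ≡ J (mod 10)] column 1 reads B+B+carry(0)=J with B=5; with digits 5 already taken and all letters distinct, the only value for J is 0 ⇒ J=0.
Step 3. [col 2: F + K ≡ P (mod 10)] no forcing yet in column 2 (carry-in 1); P=1 is free and consistent — try it, so P=1.
Step 4. [col 2: F + K ≡ P (mod 10)] column 2 (F + K ≡ P (mod 10), carry-in 1) doesn't pin F yet; pick F=3 and continue, so F=3.
Step 5. [col 2: F + K ≡ P (mod 10)] column 2: given F=3, P=1, carry-in 1, and digits 0,1,3,5 already taken and all letters distinct, F+K≡P (mod 10) forces K=7, so K=7.
Step 6. [col 3: X + B ≡ O (mod 10)] O=8 is one option consistent with column 3 (X + B ≡ O (mod 10), carry-in 1) — take it, so O=8.
Step 7. [col 3: X + B ≡ O (mod 10)] in column 3 we have X+B≡O with carry-in 1; given B=5, O=8 and digits 0,1,3,5,7,8 already taken and all letters distinct, that pins X to 2 ⇒ X=2.
Step 8. [col 4: K + U ≡ P (mod 10)] column 4 reads K+U+carry(0)=P with K=7, P=1; with digits 0,1,2,3,5,7,8 already taken and all letters distinct, the only value for U is 4, so U=4.
Step 9. [col 5: J + A ≡ K (mod 10)] from column 5 (J=0, K=7, carry-in 1, digits 0,1,2,3,4,5,7,8 already taken and all letters distinct): A must equal 6, so A=6.

Answer: A=6, B=5, F=3, J=0, K=7, O=8, P=1, U=4, X=2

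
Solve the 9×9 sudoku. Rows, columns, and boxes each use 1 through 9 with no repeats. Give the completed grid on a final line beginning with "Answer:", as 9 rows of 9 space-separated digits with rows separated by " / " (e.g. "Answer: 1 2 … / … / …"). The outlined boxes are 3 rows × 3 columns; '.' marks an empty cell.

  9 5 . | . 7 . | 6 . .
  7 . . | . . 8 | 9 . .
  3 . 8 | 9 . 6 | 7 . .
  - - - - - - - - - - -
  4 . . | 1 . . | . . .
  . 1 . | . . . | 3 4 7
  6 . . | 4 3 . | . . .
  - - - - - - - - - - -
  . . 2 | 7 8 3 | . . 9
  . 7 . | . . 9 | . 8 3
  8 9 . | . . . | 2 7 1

Step 1. [r8c5∈{1,2,4,5,6}] in box 8, 1 fits only at r8c5. So r8c5=1.
Step 2. [r8c1∈{5}] nothing but 5 survives at r8c1 ⇒ r8c1=5.
Step 3. [r5c1∈{2}] nothing but 2 survives at r5c1, so r5c1=2.
Step 4. [r5c6∈{5}] r5c6 has the single candidate 5. So r5c6=5.
Step 5. [r4c9∈{2,5,6,8}] across col 9, 6 lands solely at r4c9 ⇒ r4c9=6.
Step 6. [r3c8∈{1,2,5}] row 3 places 1 nowhere but r3c8 ⇒ r3c8=1.
Step 7. [r5c3∈{9}] r5c3 is down to just 9 ⇒ r5c3=9.
Step 8. [r1c9∈{2,4,8}] across row 1, 8 lands solely at r1c9. So r1c9=8.
Step 9. [r9c6∈{4}] r9c6 has the single candidate 4 ⇒ r9c6=4.
Step 10. [r1c3∈{1,4}] r1c3 is the only open cell in row 1 admitting 4. So r1c3=4.
Step 11. [r8c3∈{6}] r8c3 has the single candidate 6, so r8c3=6.
Step 12. [r3c2∈{2}] r3c2 has the single candidate 2, so r3c2=2.
Step 13. [r6c8∈{2,5,9}] row 6 places 9 nowhere but r6c8 ⇒ r6c8=9.
Step 14. [r5c5∈{6}] nothing but 6 survives at r5c5. So r5c5=6.
Step 15. [r9c5∈{5}] r9c5 is down to just 5. So r9c5=5.
Step 16. [r3c9∈{4,5}] across row 3, 5 lands solely at r3c9. So r3c9=5.
Step 17. [r6c9∈{2}] r6c9 is down to just 2. So r6c9=2.
Step 18. [r4c8∈{5}] only 5 remains possible at r4c8. So r4c8=5.
Step 19. [r4c7∈{8}] only 8 remains possible at r4c7, so r4c7=8.
Step 20. [r2c4∈{2,3,5}] 5 has one home in row 2: r2c4 ⇒ r2c4=5.
Step 21. [r6c6∈{7}] r6c6 is down to just 7. So r6c6=7.
Step 22. [r1c4∈{2,3}] in col 4, 3 fits only at r1c4, so r1c4=3.
Step 23. [r4c6∈{2}] only 2 remains possible at r4c6. So r4c6=2.
Step 24. [r2c5∈{2,4}] col 5 places 2 nowhere but r2c5. So r2c5=2.
Step 25. [r7c7∈{4,5}] across row 7, 5 lands solely at r7c7 ⇒ r7c7=5.
Step 26. [r4c3∈{3,7}] in row 4, 7 fits only at r4c3, so r4c3=7.
Step 27. [r1c8∈{2}] r1c8 is down to just 2. So r1c8=2.
Step 28. [r6c3∈{5}] r6c3 is down to just 5 ⇒ r6c3=5.
Step 29. [r9c4∈{6}] r9c4's peers cover all but 6, so r9c4=6.
Step 30. [r7c8∈{6}] r7c8 is down to just 6, so r7c8=6.
Step 31. [r8c4∈{2}] nothing but 2 survives at r8c4, so r8c4=2.
Step 32. [r2c3∈{1}] r2c3 is down to just 1. So r2c3=1.
Step 33. [r4c5∈{9}] r4c5's peers cover all but 9, so r4c5=9.
Step 34. [r9c3∈{3}] r9c3's peers cover all but 3. So r9c3=3.
Step 35. [r7c2∈{4}] only 4 remains possible at r7c2 ⇒ r7c2=4.
Step 36. [r1c6∈{1}] r1c6's peers cover all but 1, so r1c6=1.
Step 37. [r2c2∈{6}] only 6 remains possible at r2c2 ⇒ r2c2=6.
Step 38. [r8c7∈{4}] r8c7 has the single candidate 4. So r8c7=4.
Step 39. [r7c1∈{1}] r7c1's peers cover all but 1. So r7c1=1.
Step 40. [r6c2∈{8}] only 8 remains possible at r6c2, so r6c2=8.
Step 41. [r2c9∈{4}] r2c9 is down to just 4. So r2c9=4.
Step 42. [r4c2∈{3}] r4c2's peers cover all but 3, so r4c2=3.
Step 43. [r2c8∈{3}] only 3 remains possible at r2c8. So r2c8=3.
Step 44. [r3c5∈{4}] r3c5's peers cover all but 4 ⇒ r3c5=4.
Step 45. [r6c7∈{1}] only 1 remains possible at r6c7, so r6c7=1.
Step 46. [r5c4∈{8}] r5c4 is down to just 8. So r5c4=8.

Answer: 9 5 4 3 7 1 6 2 8 / 7 6 1 5 2 8 9 3 4 / 3 2 8 9 4 6 7 1 5 / 4 3 7 1 9 2 8 5 6 / 2 1 9 8 6 5 3 4 7 / 6 8 5 4 3 7 1 9 2 / 1 4 2 7 8 3 5 6 9 / 5 7 6 2 1 9 4 8 3 / 8 9 3 6 5 4 2 7 1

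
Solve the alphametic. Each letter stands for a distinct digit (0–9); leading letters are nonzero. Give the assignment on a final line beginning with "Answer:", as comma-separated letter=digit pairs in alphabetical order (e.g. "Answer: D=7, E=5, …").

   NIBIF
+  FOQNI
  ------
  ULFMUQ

Step 1. [U] the sum has 6 digits but both addends have 5; that extra leading digit U is the final carry, namely 1, so U=1.
Step 2. [col 1: F + I ≡ Q (mod 10)] I=2 is one option consistent with column 1 (F + I ≡ Q (mod 10), carry-in 0) — take it. So I=2.
Step 3. [col 1: F + I ≡ Q (mod 10)] F=5 is one option consistent with column 1 (F + I ≡ Q (mod 10), carry-in 0) — take it. So F=5.
Step 4. [col 1: F + I ≡ Q (mod 10)] column 1: given F=5, I=2, carry-in 0, and digits 1,2,5 already taken and all letters distinct, F+I≡Q (mod 10) forces Q=7, so Q=7.
Step 5. [col 2: I + N ≡ U (mod 10)] column 2 reads I+N+carry(0)=U with I=2, U=1; with digits 1,2,5,7 already taken and all letters distinct, the only value for N is 9 ⇒ N=9.
Step 6. [col 3: B + Q ≡ M (mod 10)] column 3 (B + Q ≡ M (mod 10), carry-in 1) doesn't pin B yet; pick B=0 and continue ⇒ B=0.
Step 7. [col 3: B + Q ≡ M (mod 10)] column 3 reads B+Q+carry(1)=M with B=0, Q=7; with digits 0,1,2,5,7,9 already taken and all letters distinct, the only value for M is 8, so M=8.
Step 8. [col 4: I + O ≡ F (mod 10)] from column 4 (I=2, F=5, carry-in 0, digits 0,1,2,5,7,8,9 already taken and all letters distinct): O must equal 3, so O=3.
Step 9. [col 5: N + F ≡ L (mod 10)] from column 5 (N=9, F=5, carry-in 0, digits 0,1,2,3,5,7,8,9 already taken and all letters distinct): L must equal 4 ⇒ L=4.

Answer: B=0, F=5, I=2, L=4, M=8, N=9, O=3, Q=7, U=1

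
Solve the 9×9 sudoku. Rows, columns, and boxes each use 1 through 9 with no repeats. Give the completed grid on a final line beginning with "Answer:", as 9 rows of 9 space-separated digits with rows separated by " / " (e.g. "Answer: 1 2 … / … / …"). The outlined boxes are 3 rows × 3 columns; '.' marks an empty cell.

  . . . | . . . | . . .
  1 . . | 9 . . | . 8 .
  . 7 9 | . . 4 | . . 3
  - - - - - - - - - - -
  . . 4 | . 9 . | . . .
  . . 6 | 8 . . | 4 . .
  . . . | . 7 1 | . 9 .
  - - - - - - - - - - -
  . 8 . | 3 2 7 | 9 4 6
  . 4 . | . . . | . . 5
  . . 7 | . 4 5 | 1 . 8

Step 1. [r6c9∈{2}] only 2 remains possible at r6c9 ⇒ r6c9=2.
Step 2. [r9c4∈{6}] only 6 remains possible at r9c4, so r9c4=6.
Step 3. [r6c7∈{3,5,6,8}] 6 has one home in row 6: r6c7. So r6c7=6.
Step 4. [r1c1∈{2,3,4,5,6,8}] col 1 places 4 nowhere but r1c1, so r1c1=4.
Step 5. [r1c4∈{1,2,5,7}] col 4 places 7 nowhere but r1c4 ⇒ r1c4=7.
Step 6. [r7c1∈{5}] r7c1 has the single candidate 5, so r7c1=5.
Step 7. [r8c1∈{2,3,6,9}] row 8 places 6 nowhere but r8c1. So r8c1=6.
Step 8. [r4c6∈{2,3,6}] r4c6 is the only open cell in row 4 admitting 6 ⇒ r4c6=6.
Step 9. [r4c7∈{3,5,7,8}] r4c7 is the only open cell in col 7 admitting 8. So r4c7=8.
Step 10. [r8c7∈{2,3,7}] r8c7 is the only open cell in col 7 admitting 3 ⇒ r8c7=3.
Step 11. [r9c8∈{2}] only 2 remains possible at r9c8, so r9c8=2.
Step 12. [r2c7∈{2,5,7}] in col 7, 7 fits only at r2c7. So r2c7=7.
Step 13. [r8c3∈{1,2}] row 8 places 2 nowhere but r8c3 ⇒ r8c3=2.
Step 14. [r8c4∈{1}] nothing but 1 survives at r8c4 ⇒ r8c4=1.
Step 15. [r8c5∈{8}] only 8 remains possible at r8c5 ⇒ r8c5=8.
Step 16. [r3c1∈{2,8}] r3c1 is the only open cell in row 3 admitting 8 ⇒ r3c1=8.
Step 17. [r6c1∈{3}] only 3 remains possible at r6c1 ⇒ r6c1=3.
Step 18. [r6c2∈{5}] r6c2 has the single candidate 5. So r6c2=5.
Step 19. [r4c8∈{1,3,5,7}] across row 4, 3 lands solely at r4c8. So r4c8=3.
Step 20. [r5c8∈{1,5,7}] 5 has one home in box 6: r5c8, so r5c8=5.
Step 21. [r9c2∈{3,9}] row 9 places 3 nowhere but r9c2, so r9c2=3.
Step 22. [r5c2∈{1,2,9}] across col 2, 9 lands solely at r5c2 ⇒ r5c2=9.
Step 23. [r5c9∈{1,7}] r5c9 is the only open cell in row 5 admitting 1 ⇒ r5c9=1.
Step 24. [r5c5∈{3}] r5c5 is down to just 3. So r5c5=3.
Step 25. [r5c6∈{2}] r5c6 has the single candidate 2, so r5c6=2.
Step 26. [r2c2∈{2,6}] in row 2, 2 fits only at r2c2. So r2c2=2.
Step 27. [r2c5∈{5,6}] r2c5 is the only open cell in row 2 admitting 6. So r2c5=6.
Step 28. [r3c4∈{2,5}] in col 4, 2 fits only at r3c4. So r3c4=2.
Step 29. [r2c3∈{3,5}] row 2 places 5 nowhere but r2c3. So r2c3=5.
Step 30. [r3c7∈{5}] nothing but 5 survives at r3c7 ⇒ r3c7=5.
Step 31. [r3c5∈{1}] r3c5 has the single candidate 1 ⇒ r3c5=1.
Step 32. [r1c6∈{3,8}] r1c6 is the only open cell in row 1 admitting 8, so r1c6=8.
Step 33. [r1c2∈{6}] r1c2 is down to just 6 ⇒ r1c2=6.
Step 34. [r4c1∈{2,7}] in row 4, 2 fits only at r4c1 ⇒ r4c1=2.
Step 35. [r4c9∈{7}] r4c9 has the single candidate 7 ⇒ r4c9=7.
Step 36. [r6c4∈{4}] only 4 remains possible at r6c4 ⇒ r6c4=4.
Step 37. [r6c3∈{8}] only 8 remains possible at r6c3 ⇒ r6c3=8.
Step 38. [r3c8∈{6}] r3c8 has the single candidate 6 ⇒ r3c8=6.
Step 39. [r8c8∈{7}] nothing but 7 survives at r8c8, so r8c8=7.
Step 40. [r1c3∈{3}] r1c3 is down to just 3 ⇒ r1c3=3.
Step 41. [r2c6∈{3}] r2c6 is down to just 3. So r2c6=3.
Step 42. [r4c2∈{1}] r4c2 has the single candidate 1 ⇒ r4c2=1.
Step 43. [r2c9∈{4}] r2c9 is down to just 4, so r2c9=4.
Step 44. [r7c3∈{1}] only 1 remains possible at r7c3, so r7c3=1.
Step 45. [r9c1∈{9}] r9c1 is down to just 9, so r9c1=9.
Step 46. [r4c4∈{5}] only 5 remains possible at r4c4. So r4c4=5.
Step 47. [r1c9∈{9}] r1c9's peers cover all but 9 ⇒ r1c9=9.
Step 48. [r8c6∈{9}] only 9 remains possible at r8c6 ⇒ r8c6=9.
Step 49. [r1c8∈{1}] r1c8 has the single candidate 1, so r1c8=1.
Step 50. [r1c7∈{2}] r1c7 has the single candidate 2 ⇒ r1c7=2.
Step 51. [r5c1∈{7}] nothing but 7 survives at r5c1. So r5c1=7.
Step 52. [r1c5∈{5}] nothing but 5 survives at r1c5, so r1c5=5.

Answer: 4 6 3 7 5 8 2 1 9 / 1 2 5 9 6 3 7 8 4 / 8 7 9 2 1 4 5 6 3 / 2 1 4 5 9 6 8 3 7 / 7 9 6 8 3 2 4 5 1 / 3 5 8 4 7 1 6 9 2 / 5 8 1 3 2 7 9 4 6 / 6 4 2 1 8 9 3 7 5 / 9 3 7 6 4 5 1 2 8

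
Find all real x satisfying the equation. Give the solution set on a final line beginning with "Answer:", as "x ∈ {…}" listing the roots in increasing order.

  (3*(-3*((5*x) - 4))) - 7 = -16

Step 1. [(3*(-3*((5*x) - 4))) - 7 = -16] peel the -7: add 7 from each side, so sub: 3*(-3*((5*x) - 4)) = -9.
Step 2. [3*(-3*((5*x) - 4)) = -9] divide by the outer 3, so div: -3*((5*x) - 4) = -3.
Step 3. [-3*((5*x) - 4) = -3] divide by the outer -3, so div: (5*x) - 4 = 1.
Step 4. [(5*x) - 4 = 1] peel the -4: add 4 from each side. So sub: 5*x = 5.
Step 5. [5*x = 5] divide by the outer 5, so div: x = 1.

Answer: x ∈ {1}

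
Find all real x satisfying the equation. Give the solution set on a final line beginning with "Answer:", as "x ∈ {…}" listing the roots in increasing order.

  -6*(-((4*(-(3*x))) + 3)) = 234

Step 1. [-6*(-((4*(-(3*x))) + 3)) = 234] -6 out front; divide by -6, so div: -((4*(-(3*x))) + 3) = -39.
Step 2. [-((4*(-(3*x))) + 3) = -39] leading − — multiply by −1. So neg: (4*(-(3*x))) + 3 = 39.
Step 3. [(4*(-(3*x))) + 3 = 39] the outer +3 inverts by subtracting 3. So sub: 4*(-(3*x)) = 36.
Step 4. [4*(-(3*x)) = 36] LHS = 4·(…); ÷4 both sides ⇒ div: -(3*x) = 9.
Step 5. [-(3*x) = 9] flip signs both sides, so neg: 3*x = -9.
Step 6. [3*x = -9] divide by the outer 3. So div: x = -3.

Answer: x ∈ {-3}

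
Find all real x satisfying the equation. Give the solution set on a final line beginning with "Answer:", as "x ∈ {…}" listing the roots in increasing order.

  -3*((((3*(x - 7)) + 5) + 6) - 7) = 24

Step 1. [-3*((((3*(x - 7)) + 5) + 6) - 7) = 24] leading coefficient -3: divide by -3 ⇒ div: (((3*(x - 7)) + 5) + 6) - 7 = -8.
Step 2. [(((3*(x - 7)) + 5) + 6) - 7 = -8] the outer -7 inverts by adding 7, so sub: ((3*(x - 7)) + 5) + 6 = -1.
Step 3. [((3*(x - 7)) + 5) + 6 = -1] 6 comes off first (subtract 6), so sub: (3*(x - 7)) + 5 = -7.
Step 4. [(3*(x - 7)) + 5 = -7] peel the +5: subtract 5 from each side, so sub: 3*(x - 7) = -12.
Step 5. [3*(x - 7) = -12] LHS = 3·(…); ÷3 both sides ⇒ div: x - 7 = -4.
Step 6. [x - 7 = -4] -7 is outermost — add 7 both sides, so sub: x = 3.

Answer: x ∈ {3}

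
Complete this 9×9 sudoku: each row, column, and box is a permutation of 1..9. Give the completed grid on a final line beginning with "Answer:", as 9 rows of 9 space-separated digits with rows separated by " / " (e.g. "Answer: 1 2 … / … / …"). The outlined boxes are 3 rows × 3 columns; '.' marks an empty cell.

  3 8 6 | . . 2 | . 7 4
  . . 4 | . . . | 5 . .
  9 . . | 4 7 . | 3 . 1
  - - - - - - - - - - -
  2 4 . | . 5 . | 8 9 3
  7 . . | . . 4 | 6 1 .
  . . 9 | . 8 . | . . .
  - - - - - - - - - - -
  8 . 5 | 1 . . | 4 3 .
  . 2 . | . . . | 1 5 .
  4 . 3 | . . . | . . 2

Step 1. [r8c1∈{6}] r8c1's peers cover all but 6, so r8c1=6.
Step 2. [r8c3∈{7}] nothing but 7 survives at r8c3, so r8c3=7.
Step 3. [r6c2∈{1,3,5,6}] in col 2, 6 fits only at r6c2 ⇒ r6c2=6.
Step 4. [r2c1∈{1}] only 1 remains possible at r2c1, so r2c1=1.
Step 5. [r1c7∈{9}] r1c7 has the single candidate 9, so r1c7=9.
Step 6. [r9c7∈{7}] r9c7 is down to just 7. So r9c7=7.
Step 7. [r7c2∈{9}] only 9 remains possible at r7c2. So r7c2=9.
Step 8. [r2c8∈{2,6,8}] in row 2, 2 fits only at r2c8, so r2c8=2.
Step 9. [r7c9∈{6}] nothing but 6 survives at r7c9, so r7c9=6.
Step 10. [r2c9∈{8}] r2c9's peers cover all but 8, so r2c9=8.
Step 11. [r3c6∈{5,6,8}] r3c6 is the only open cell in row 3 admitting 8, so r3c6=8.
Step 12. [r8c9∈{9}] r8c9's peers cover all but 9, so r8c9=9.
Step 13. [r8c6∈{3}] r8c6's peers cover all but 3 ⇒ r8c6=3.
Step 14. [r6c4∈{2,3,7}] r6c4 is the only open cell in row 6 admitting 3, so r6c4=3.
Step 15. [r4c4∈{6,7}] r4c4 is the only open cell in col 4 admitting 7, so r4c4=7.
Step 16. [r9c6∈{5,6,9}] in col 6, 5 fits only at r9c6, so r9c6=5.
Step 17. [r2c6∈{6,9}] r2c6 is the only open cell in col 6 admitting 9 ⇒ r2c6=9.
Step 18. [r6c1∈{5}] r6c1 is down to just 5 ⇒ r6c1=5.
Step 19. [r2c4∈{6}] r2c4 has the single candidate 6. So r2c4=6.
Step 20. [r5c4∈{2,9}] r5c4 is the only open cell in col 4 admitting 2. So r5c4=2.
Step 21. [r9c4∈{8,9}] 9 has one home in col 4: r9c4. So r9c4=9.
Step 22. [r4c6∈{1,6}] across row 4, 6 lands solely at r4c6. So r4c6=6.
Step 23. [r7c6∈{7}] r7c6 is down to just 7. So r7c6=7.
Step 24. [r5c2∈{3}] r5c2 is down to just 3 ⇒ r5c2=3.
Step 25. [r1c4∈{5}] nothing but 5 survives at r1c4, so r1c4=5.
Step 26. [r9c2∈{1}] r9c2's peers cover all but 1 ⇒ r9c2=1.
Step 27. [r8c4∈{8}] only 8 remains possible at r8c4. So r8c4=8.
Step 28. [r8c5∈{4}] r8c5's peers cover all but 4, so r8c5=4.
Step 29. [r3c2∈{5}] r3c2's peers cover all but 5, so r3c2=5.
Step 30. [r6c9∈{7}] r6c9 has the single candidate 7. So r6c9=7.
Step 31. [r5c3∈{8}] r5c3 is down to just 8 ⇒ r5c3=8.
Step 32. [r6c8∈{4}] r6c8's peers cover all but 4. So r6c8=4.
Step 33. [r5c9∈{5}] only 5 remains possible at r5c9, so r5c9=5.
Step 34. [r7c5∈{2}] r7c5 has the single candidate 2, so r7c5=2.
Step 35. [r6c6∈{1}] r6c6's peers cover all but 1. So r6c6=1.
Step 36. [r4c3∈{1}] nothing but 1 survives at r4c3 ⇒ r4c3=1.
Step 37. [r2c2∈{7}] only 7 remains possible at r2c2. So r2c2=7.
Step 38. [r1c5∈{1}] r1c5's peers cover all but 1 ⇒ r1c5=1.
Step 39. [r9c8∈{8}] nothing but 8 survives at r9c8 ⇒ r9c8=8.
Step 40. [r5c5∈{9}] nothing but 9 survives at r5c5. So r5c5=9.
Step 41. [r3c8∈{6}] only 6 remains possible at r3c8, so r3c8=6.
Step 42. [r3c3∈{2}] r3c3's peers cover all but 2. So r3c3=2.
Step 43. [r9c5∈{6}] r9c5 has the single candidate 6. So r9c5=6.
Step 44. [r2c5∈{3}] r2c5 has the single candidate 3. So r2c5=3.
Step 45. [r6c7∈{2}] nothing but 2 survives at r6c7. So r6c7=2.

Answer: 3 8 6 5 1 2 9 7 4 / 1 7 4 6 3 9 5 2 8 / 9 5 2 4 7 8 3 6 1 / 2 4 1 7 5 6 8 9 3 / 7 3 8 2 9 4 6 1 5 / 5 6 9 3 8 1 2 4 7 / 8 9 5 1 2 7 4 3 6 / 6 2 7 8 4 3 1 5 9 / 4 1 3 9 6 5 7 8 2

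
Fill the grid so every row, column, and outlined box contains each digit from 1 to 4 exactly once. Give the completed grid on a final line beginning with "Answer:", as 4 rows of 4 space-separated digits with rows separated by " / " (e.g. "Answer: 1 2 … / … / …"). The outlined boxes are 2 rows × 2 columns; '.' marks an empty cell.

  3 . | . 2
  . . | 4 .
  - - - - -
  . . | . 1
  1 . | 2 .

Step 1. [r1c2∈{1,4}] across row 1, 4 lands solely at r1c2 ⇒ r1c2=4.
Step 2. [r4c2∈{3}] r4c2 is down to just 3, so r4c2=3.
Step 3. [r2c1∈{2}] r2c1 is down to just 2, so r2c1=2.
Step 4. [r1c3∈{1}] r1c3 is down to just 1. So r1c3=1.
Step 5. [r3c2∈{2}] r3c2's peers cover all but 2, so r3c2=2.
Step 6. [r3c1∈{4}] r3c1 is down to just 4 ⇒ r3c1=4.
Step 7. [r3c3∈{3}] only 3 remains possible at r3c3, so r3c3=3.
Step 8. [r4c4∈{4}] only 4 remains possible at r4c4. So r4c4=4.
Step 9. [r2c2∈{1}] r2c2's peers cover all but 1, so r2c2=1.
Step 10. [r2c4∈{3}] r2c4 is down to just 3, so r2c4=3.

Answer: 3 4 1 2 / 2 1 4 3 / 4 2 3 1 / 1 3 2 4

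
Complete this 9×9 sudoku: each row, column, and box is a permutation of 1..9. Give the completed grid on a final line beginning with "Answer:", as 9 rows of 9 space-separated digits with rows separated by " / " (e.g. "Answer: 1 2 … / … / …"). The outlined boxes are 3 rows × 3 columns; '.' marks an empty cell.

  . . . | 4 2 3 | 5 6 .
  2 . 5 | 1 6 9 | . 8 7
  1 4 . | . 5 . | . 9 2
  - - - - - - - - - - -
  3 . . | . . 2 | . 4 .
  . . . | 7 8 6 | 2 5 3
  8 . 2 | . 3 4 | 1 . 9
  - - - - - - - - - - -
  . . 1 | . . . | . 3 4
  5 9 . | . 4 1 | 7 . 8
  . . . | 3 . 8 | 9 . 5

Step 1. [r3c3∈{3,6,7,8}] r3c3 is the only open cell in row 3 admitting 6. So r3c3=6.
Step 2. [r9c5∈{7}] nothing but 7 survives at r9c5, so r9c5=7.
Step 3. [r6c2∈{5,6,7}] row 6 places 6 nowhere but r6c2 ⇒ r6c2=6.
Step 4. [r1c3∈{7,8,9}] r1c3 is the only open cell in col 3 admitting 8. So r1c3=8.
Step 5. [r1c2∈{7}] r1c2's peers cover all but 7 ⇒ r1c2=7.
Step 6. [r7c7∈{6}] r7c7 has the single candidate 6, so r7c7=6.
Step 7. [r9c2∈{2}] r9c2's peers cover all but 2. So r9c2=2.
Step 8. [r7c4∈{2,5,9}] 2 has one home in row 7: r7c4. So r7c4=2.
Step 9. [r4c4∈{5,9}] 9 has one home in col 4: r4c4 ⇒ r4c4=9.
Step 10. [r9c3∈{4}] only 4 remains possible at r9c3, so r9c3=4.
Step 11. [r5c1∈{4,9}] row 5 places 4 nowhere but r5c1 ⇒ r5c1=4.
Step 12. [r3c7∈{3}] r3c7 has the single candidate 3, so r3c7=3.
Step 13. [r5c2∈{1}] r5c2 is down to just 1 ⇒ r5c2=1.
Step 14. [r4c7∈{8}] r4c7 has the single candidate 8, so r4c7=8.
Step 15. [r1c9∈{1}] r1c9's peers cover all but 1, so r1c9=1.
Step 16. [r8c8∈{2}] r8c8 is down to just 2, so r8c8=2.
Step 17. [r7c6∈{5}] r7c6 is down to just 5, so r7c6=5.
Step 18. [r4c2∈{5}] r4c2 has the single candidate 5 ⇒ r4c2=5.
Step 19. [r2c7∈{4}] nothing but 4 survives at r2c7. So r2c7=4.
Step 20. [r4c5∈{1}] r4c5's peers cover all but 1. So r4c5=1.
Step 21. [r8c3∈{3}] r8c3 has the single candidate 3. So r8c3=3.
Step 22. [r4c3∈{7}] nothing but 7 survives at r4c3. So r4c3=7.
Step 23. [r3c6∈{7}] r3c6 has the single candidate 7. So r3c6=7.
Step 24. [r1c1∈{9}] nothing but 9 survives at r1c1, so r1c1=9.
Step 25. [r4c9∈{6}] only 6 remains possible at r4c9. So r4c9=6.
Step 26. [r9c1∈{6}] r9c1 has the single candidate 6 ⇒ r9c1=6.
Step 27. [r9c8∈{1}] only 1 remains possible at r9c8, so r9c8=1.
Step 28. [r3c4∈{8}] only 8 remains possible at r3c4. So r3c4=8.
Step 29. [r2c2∈{3}] r2c2's peers cover all but 3. So r2c2=3.
Step 30. [r5c3∈{9}] only 9 remains possible at r5c3. So r5c3=9.
Step 31. [r8c4∈{6}] r8c4 is down to just 6. So r8c4=6.
Step 32. [r6c4∈{5}] only 5 remains possible at r6c4. So r6c4=5.
Step 33. [r6c8∈{7}] r6c8 is down to just 7 ⇒ r6c8=7.
Step 34. [r7c5∈{9}] r7c5 is down to just 9 ⇒ r7c5=9.
Step 35. [r7c1∈{7}] r7c1 is down to just 7. So r7c1=7.
Step 36. [r7c2∈{8}] only 8 remains possible at r7c2 ⇒ r7c2=8.

Answer: 9 7 8 4 2 3 5 6 1 / 2 3 5 1 6 9 4 8 7 / 1 4 6 8 5 7 3 9 2 / 3 5 7 9 1 2 8 4 6 / 4 1 9 7 8 6 2 5 3 / 8 6 2 5 3 4 1 7 9 / 7 8 1 2 9 5 6 3 4 / 5 9 3 6 4 1 7 2 8 / 6 2 4 3 7 8 9 1 5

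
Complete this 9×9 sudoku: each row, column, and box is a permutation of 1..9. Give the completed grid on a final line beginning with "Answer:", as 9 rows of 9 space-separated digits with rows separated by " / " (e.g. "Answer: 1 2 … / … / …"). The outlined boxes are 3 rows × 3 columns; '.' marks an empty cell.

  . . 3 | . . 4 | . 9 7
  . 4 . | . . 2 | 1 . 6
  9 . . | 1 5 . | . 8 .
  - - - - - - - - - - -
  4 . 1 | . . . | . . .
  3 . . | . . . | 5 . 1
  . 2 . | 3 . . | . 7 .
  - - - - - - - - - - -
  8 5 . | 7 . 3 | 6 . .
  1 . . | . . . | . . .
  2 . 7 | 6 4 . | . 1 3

Step 1. [r1c4∈{8}] r1c4 is down to just 8, so r1c4=8.
Step 2. [r8c9∈{2,4,5,8,9}] across col 9, 5 lands solely at r8c9, so r8c9=5.
Step 3. [r9c2∈{9}] r9c2's peers cover all but 9. So r9c2=9.
Step 4. [r1c5∈{6}] r1c5 is down to just 6, so r1c5=6.
Step 5. [r6c1∈{5,6}] across col 1, 6 lands solely at r6c1. So r6c1=6.
Step 6. [r9c7∈{8}] only 8 remains possible at r9c7, so r9c7=8.
Step 7. [r3c7∈{2,3,4}] 3 has one home in row 3: r3c7 ⇒ r3c7=3.
Step 8. [r2c4∈{9}] nothing but 9 survives at r2c4. So r2c4=9.
Step 9. [r8c4∈{2}] r8c4's peers cover all but 2, so r8c4=2.
Step 10. [r8c8∈{4}] only 4 remains possible at r8c8. So r8c8=4.
Step 11. [r3c6∈{7}] r3c6 is down to just 7, so r3c6=7.
Step 12. [r6c3∈{5,8,9}] r6c3 is the only open cell in box 4 admitting 5. So r6c3=5.
Step 13. [r7c8∈{2}] nothing but 2 survives at r7c8, so r7c8=2.
Step 14. [r5c5∈{2,7,8,9}] 2 has one home in row 5: r5c5, so r5c5=2.
Step 15. [r7c9∈{9}] r7c9 has the single candidate 9. So r7c9=9.
Step 16. [r4c5∈{7,8,9}] 7 has one home in col 5: r4c5. So r4c5=7.
Step 17. [r4c2∈{8}] nothing but 8 survives at r4c2, so r4c2=8.
Step 18. [r5c6∈{6,8,9}] in row 5, 8 fits only at r5c6. So r5c6=8.
Step 19. [r8c6∈{9}] r8c6 has the single candidate 9, so r8c6=9.
Step 20. [r4c7∈{2,9}] row 4 places 9 nowhere but r4c7 ⇒ r4c7=9.
Step 21. [r3c2∈{6}] r3c2's peers cover all but 6, so r3c2=6.
Step 22. [r4c6∈{5,6}] 6 has one home in col 6: r4c6. So r4c6=6.
Step 23. [r3c9∈{2,4}] across row 3, 4 lands solely at r3c9 ⇒ r3c9=4.
Step 24. [r1c1∈{5}] r1c1's peers cover all but 5. So r1c1=5.
Step 25. [r7c5∈{1}] r7c5 is down to just 1 ⇒ r7c5=1.
Step 26. [r6c5∈{9}] nothing but 9 survives at r6c5, so r6c5=9.
Step 27. [r1c7∈{2}] r1c7's peers cover all but 2 ⇒ r1c7=2.
Step 28. [r6c9∈{8}] nothing but 8 survives at r6c9 ⇒ r6c9=8.
Step 29. [r4c9∈{2}] r4c9 is down to just 2, so r4c9=2.
Step 30. [r8c2∈{3}] nothing but 3 survives at r8c2 ⇒ r8c2=3.
Step 31. [r6c6∈{1}] r6c6 is down to just 1. So r6c6=1.
Step 32. [r5c2∈{7}] r5c2's peers cover all but 7. So r5c2=7.
Step 33. [r1c2∈{1}] nothing but 1 survives at r1c2. So r1c2=1.
Step 34. [r2c8∈{5}] nothing but 5 survives at r2c8, so r2c8=5.
Step 35. [r8c7∈{7}] nothing but 7 survives at r8c7. So r8c7=7.
Step 36. [r6c7∈{4}] r6c7 has the single candidate 4. So r6c7=4.
Step 37. [r8c3∈{6}] only 6 remains possible at r8c3. So r8c3=6.
Step 38. [r4c4∈{5}] r4c4 has the single candidate 5, so r4c4=5.
Step 39. [r2c5∈{3}] only 3 remains possible at r2c5. So r2c5=3.
Step 40. [r3c3∈{2}] only 2 remains possible at r3c3. So r3c3=2.
Step 41. [r7c3∈{4}] r7c3 has the single candidate 4 ⇒ r7c3=4.
Step 42. [r5c8∈{6}] nothing but 6 survives at r5c8. So r5c8=6.
Step 43. [r8c5∈{8}] r8c5 is down to just 8. So r8c5=8.
Step 44. [r2c3∈{8}] only 8 remains possible at r2c3 ⇒ r2c3=8.
Step 45. [r5c3∈{9}] nothing but 9 survives at r5c3, so r5c3=9.
Step 46. [r4c8∈{3}] r4c8's peers cover all but 3, so r4c8=3.
Step 47. [r5c4∈{4}] only 4 remains possible at r5c4 ⇒ r5c4=4.
Step 48. [r2c1∈{7}] r2c1 has the single candidate 7. So r2c1=7.
Step 49. [r9c6∈{5}] r9c6's peers cover all but 5. So r9c6=5.

Answer: 5 1 3 8 6 4 2 9 7 / 7 4 8 9 3 2 1 5 6 / 9 6 2 1 5 7 3 8 4 / 4 8 1 5 7 6 9 3 2 / 3 7 9 4 2 8 5 6 1 / 6 2 5 3 9 1 4 7 8 / 8 5 4 7 1 3 6 2 9 / 1 3 6 2 8 9 7 4 5 / 2 9 7 6 4 5 8 1 3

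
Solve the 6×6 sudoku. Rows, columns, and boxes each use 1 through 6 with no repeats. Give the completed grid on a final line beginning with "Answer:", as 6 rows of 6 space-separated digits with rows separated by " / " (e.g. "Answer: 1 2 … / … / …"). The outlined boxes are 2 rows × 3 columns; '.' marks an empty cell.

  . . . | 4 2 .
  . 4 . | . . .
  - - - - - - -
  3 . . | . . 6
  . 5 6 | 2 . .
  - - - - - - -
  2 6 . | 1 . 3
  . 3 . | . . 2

Step 1. [r1c2∈{1}] only 1 remains possible at r1c2 ⇒ r1c2=1.
Step 2. [r1c6∈{5}] only 5 remains possible at r1c6. So r1c6=5.
Step 3. [r4c6∈{1,4}] in col 6, 4 fits only at r4c6. So r4c6=4.
Step 4. [r6c1∈{1,4,5}] 4 has one home in col 1: r6c1. So r6c1=4.
Step 5. [r5c3∈{5}] only 5 remains possible at r5c3. So r5c3=5.
Step 6. [r2c4∈{3,6}] 3 has one home in col 4: r2c4. So r2c4=3.
Step 7. [r2c5∈{1,6}] across box 2, 6 lands solely at r2c5 ⇒ r2c5=6.
Step 8. [r3c4∈{5}] r3c4's peers cover all but 5, so r3c4=5.
Step 9. [r3c3∈{1,2,4}] in row 3, 4 fits only at r3c3, so r3c3=4.
Step 10. [r3c5∈{1}] only 1 remains possible at r3c5. So r3c5=1.
Step 11. [r3c2∈{2}] r3c2 is down to just 2 ⇒ r3c2=2.
Step 12. [r2c6∈{1}] only 1 remains possible at r2c6, so r2c6=1.
Step 13. [r1c1∈{6}] r1c1's peers cover all but 6, so r1c1=6.
Step 14. [r1c3∈{3}] only 3 remains possible at r1c3, so r1c3=3.
Step 15. [r6c3∈{1}] r6c3 has the single candidate 1. So r6c3=1.
Step 16. [r6c5∈{5}] r6c5's peers cover all but 5. So r6c5=5.
Step 17. [r6c4∈{6}] r6c4 has the single candidate 6, so r6c4=6.
Step 18. [r4c1∈{1}] only 1 remains possible at r4c1, so r4c1=1.
Step 19. [r4c5∈{3}] r4c5 has the single candidate 3. So r4c5=3.
Step 20. [r2c1∈{5}] r2c1 is down to just 5, so r2c1=5.
Step 21. [r5c5∈{4}] only 4 remains possible at r5c5. So r5c5=4.
Step 22. [r2c3∈{2}] r2c3 has the single candidate 2 ⇒ r2c3=2.

Answer: 6 1 3 4 2 5 / 5 4 2 3 6 1 / 3 2 4 5 1 6 / 1 5 6 2 3 4 / 2 6 5 1 4 3 / 4 3 1 6 5 2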